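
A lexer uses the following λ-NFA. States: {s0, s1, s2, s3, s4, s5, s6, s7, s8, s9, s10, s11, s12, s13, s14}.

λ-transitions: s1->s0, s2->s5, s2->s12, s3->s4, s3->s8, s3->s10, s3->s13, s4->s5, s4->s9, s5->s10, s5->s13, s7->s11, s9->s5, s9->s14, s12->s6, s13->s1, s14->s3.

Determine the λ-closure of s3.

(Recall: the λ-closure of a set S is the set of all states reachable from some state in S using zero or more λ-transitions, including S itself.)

Start with {s3}.
From s3 via λ: add s4, s8, s10, s13.
From s4 via λ: add s5, s9.
From s13 via λ: add s1.
From s1 via λ: add s0.
From s9 via λ: add s14.
No new states can be added; the closed set is {s0, s1, s3, s4, s5, s8, s9, s10, s13, s14}.

{s0, s1, s3, s4, s5, s8, s9, s10, s13, s14}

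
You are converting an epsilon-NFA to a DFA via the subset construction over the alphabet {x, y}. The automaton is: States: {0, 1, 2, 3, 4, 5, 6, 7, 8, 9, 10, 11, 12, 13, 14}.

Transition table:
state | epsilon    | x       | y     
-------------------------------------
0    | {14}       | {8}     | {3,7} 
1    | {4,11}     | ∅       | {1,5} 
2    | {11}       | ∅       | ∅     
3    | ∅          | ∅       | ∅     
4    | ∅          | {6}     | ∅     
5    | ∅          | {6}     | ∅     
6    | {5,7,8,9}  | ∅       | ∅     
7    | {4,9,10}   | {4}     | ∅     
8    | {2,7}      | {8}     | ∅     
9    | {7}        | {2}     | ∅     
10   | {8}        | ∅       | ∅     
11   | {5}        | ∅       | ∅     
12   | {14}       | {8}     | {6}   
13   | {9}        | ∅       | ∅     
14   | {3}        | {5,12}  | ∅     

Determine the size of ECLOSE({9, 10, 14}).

Start with {9, 10, 14}.
From 9 via epsilon: add 7.
From 10 via epsilon: add 8.
From 14 via epsilon: add 3.
From 7 via epsilon: add 4.
From 8 via epsilon: add 2.
From 2 via epsilon: add 11.
From 11 via epsilon: add 5.
epsilon-closure = {2, 3, 4, 5, 7, 8, 9, 10, 11, 14}, which has 10 states.

10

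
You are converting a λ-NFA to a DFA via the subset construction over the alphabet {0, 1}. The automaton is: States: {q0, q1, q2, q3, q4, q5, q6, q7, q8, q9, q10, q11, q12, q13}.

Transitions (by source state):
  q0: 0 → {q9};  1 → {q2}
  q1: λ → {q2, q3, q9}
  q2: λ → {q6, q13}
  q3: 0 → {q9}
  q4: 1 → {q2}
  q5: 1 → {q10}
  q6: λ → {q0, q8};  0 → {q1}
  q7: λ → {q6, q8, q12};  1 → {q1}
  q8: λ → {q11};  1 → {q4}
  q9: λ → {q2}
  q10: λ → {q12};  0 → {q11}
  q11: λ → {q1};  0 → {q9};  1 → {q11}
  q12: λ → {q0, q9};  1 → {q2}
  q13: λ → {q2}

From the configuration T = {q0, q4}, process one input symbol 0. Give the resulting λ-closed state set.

q0 on 0 → {q9}.
No 0-transition from q4.
Union after reading 0: {q9}.
Now take the λ-closure:
From q9 via λ: add q2.
From q2 via λ: add q6, q13.
From q6 via λ: add q0, q8.
From q8 via λ: add q11.
From q11 via λ: add q1.
From q1 via λ: add q3.
No new states can be added; the closed set is {q0, q1, q2, q3, q6, q8, q9, q11, q13}.

{q0, q1, q2, q3, q6, q8, q9, q11, q13}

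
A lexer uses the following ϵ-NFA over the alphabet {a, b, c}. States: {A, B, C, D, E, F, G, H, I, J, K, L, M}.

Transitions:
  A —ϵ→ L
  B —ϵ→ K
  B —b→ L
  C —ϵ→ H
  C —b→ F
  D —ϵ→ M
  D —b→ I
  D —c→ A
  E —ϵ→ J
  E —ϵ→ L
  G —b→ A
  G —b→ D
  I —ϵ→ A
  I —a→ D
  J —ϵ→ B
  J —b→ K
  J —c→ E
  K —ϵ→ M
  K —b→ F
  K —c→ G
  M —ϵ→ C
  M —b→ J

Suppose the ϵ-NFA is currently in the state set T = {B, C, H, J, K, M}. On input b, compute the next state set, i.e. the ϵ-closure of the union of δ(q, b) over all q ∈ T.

{B, C, F, H, J, K, L, M}

B on b → {L}.
C on b → {F}.
J on b → {K}.
K on b → {F}.
M on b → {J}.
No b-transition from H.
Union after reading b: {F, J, K, L}.
Now take the ϵ-closure:
From J via ϵ: add B.
From K via ϵ: add M.
From M via ϵ: add C.
From C via ϵ: add H.
No new states can be added; the closed set is {B, C, F, H, J, K, L, M}.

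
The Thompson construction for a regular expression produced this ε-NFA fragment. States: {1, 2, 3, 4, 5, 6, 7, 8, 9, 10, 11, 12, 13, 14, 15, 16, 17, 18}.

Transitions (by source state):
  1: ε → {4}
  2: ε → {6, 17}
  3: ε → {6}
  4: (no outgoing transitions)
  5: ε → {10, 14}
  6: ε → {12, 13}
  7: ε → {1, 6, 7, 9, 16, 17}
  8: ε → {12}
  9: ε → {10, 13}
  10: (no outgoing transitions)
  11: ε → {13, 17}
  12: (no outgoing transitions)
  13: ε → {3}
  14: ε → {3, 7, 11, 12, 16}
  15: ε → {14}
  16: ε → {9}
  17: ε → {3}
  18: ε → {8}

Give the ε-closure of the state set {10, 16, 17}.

{3, 6, 9, 10, 12, 13, 16, 17}

Start with {10, 16, 17}.
From 16 via ε: add 9.
From 17 via ε: add 3.
From 3 via ε: add 6.
From 9 via ε: add 13.
From 6 via ε: add 12.
No new states can be added; the closed set is {3, 6, 9, 10, 12, 13, 16, 17}.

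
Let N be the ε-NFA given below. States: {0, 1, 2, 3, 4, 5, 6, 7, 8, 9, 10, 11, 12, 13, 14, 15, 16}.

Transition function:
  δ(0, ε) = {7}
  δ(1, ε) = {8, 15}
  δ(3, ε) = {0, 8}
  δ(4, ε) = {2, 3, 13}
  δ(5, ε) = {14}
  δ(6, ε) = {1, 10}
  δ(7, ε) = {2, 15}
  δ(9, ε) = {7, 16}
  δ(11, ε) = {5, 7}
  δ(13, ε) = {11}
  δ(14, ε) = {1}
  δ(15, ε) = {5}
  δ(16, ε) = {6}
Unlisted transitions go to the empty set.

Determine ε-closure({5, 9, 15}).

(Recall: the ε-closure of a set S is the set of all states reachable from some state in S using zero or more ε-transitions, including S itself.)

{1, 2, 5, 6, 7, 8, 9, 10, 14, 15, 16}

Start with {5, 9, 15}.
From 5 via ε: add 14.
From 9 via ε: add 7, 16.
From 7 via ε: add 2.
From 14 via ε: add 1.
From 16 via ε: add 6.
From 1 via ε: add 8.
From 6 via ε: add 10.
No new states can be added; the closed set is {1, 2, 5, 6, 7, 8, 9, 10, 14, 15, 16}.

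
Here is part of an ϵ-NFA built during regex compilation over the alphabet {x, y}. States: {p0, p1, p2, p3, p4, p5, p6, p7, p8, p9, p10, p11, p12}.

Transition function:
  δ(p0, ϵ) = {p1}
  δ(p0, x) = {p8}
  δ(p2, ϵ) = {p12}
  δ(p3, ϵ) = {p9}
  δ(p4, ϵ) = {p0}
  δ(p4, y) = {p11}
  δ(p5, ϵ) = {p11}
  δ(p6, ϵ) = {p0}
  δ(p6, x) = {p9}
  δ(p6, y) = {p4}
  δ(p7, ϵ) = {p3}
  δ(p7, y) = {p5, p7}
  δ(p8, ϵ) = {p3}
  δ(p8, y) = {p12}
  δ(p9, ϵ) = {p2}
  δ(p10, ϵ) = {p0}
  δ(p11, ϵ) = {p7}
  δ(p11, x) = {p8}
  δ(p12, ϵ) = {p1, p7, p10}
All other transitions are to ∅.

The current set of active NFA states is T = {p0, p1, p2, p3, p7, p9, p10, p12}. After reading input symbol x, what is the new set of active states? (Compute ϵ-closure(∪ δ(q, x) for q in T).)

{p0, p1, p2, p3, p7, p8, p9, p10, p12}

p0 on x → {p8}.
No x-transition from p1, p2, p3, p7, p9, p10, p12.
Union after reading x: {p8}.
Now take the ϵ-closure:
From p8 via ϵ: add p3.
From p3 via ϵ: add p9.
From p9 via ϵ: add p2.
From p2 via ϵ: add p12.
From p12 via ϵ: add p1, p7, p10.
From p10 via ϵ: add p0.
No new states can be added; the closed set is {p0, p1, p2, p3, p7, p8, p9, p10, p12}.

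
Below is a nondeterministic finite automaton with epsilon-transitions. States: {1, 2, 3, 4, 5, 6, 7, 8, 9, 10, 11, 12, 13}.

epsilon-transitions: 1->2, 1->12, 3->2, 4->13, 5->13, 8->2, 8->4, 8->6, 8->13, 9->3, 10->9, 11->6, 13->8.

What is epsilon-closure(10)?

Start with {10}.
From 10 via epsilon: add 9.
From 9 via epsilon: add 3.
From 3 via epsilon: add 2.
No new states can be added; the closed set is {2, 3, 9, 10}.

{2, 3, 9, 10}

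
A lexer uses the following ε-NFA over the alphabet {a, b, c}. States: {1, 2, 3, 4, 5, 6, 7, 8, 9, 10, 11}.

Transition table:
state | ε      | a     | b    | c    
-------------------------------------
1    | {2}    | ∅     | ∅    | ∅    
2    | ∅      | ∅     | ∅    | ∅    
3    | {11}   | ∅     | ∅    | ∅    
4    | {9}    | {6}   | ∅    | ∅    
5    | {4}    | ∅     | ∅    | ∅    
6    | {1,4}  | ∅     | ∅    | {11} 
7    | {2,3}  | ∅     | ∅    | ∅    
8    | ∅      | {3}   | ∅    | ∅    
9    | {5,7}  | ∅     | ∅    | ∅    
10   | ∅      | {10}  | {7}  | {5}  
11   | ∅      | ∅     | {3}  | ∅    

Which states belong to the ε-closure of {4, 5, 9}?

{2, 3, 4, 5, 7, 9, 11}

Start with {4, 5, 9}.
From 9 via ε: add 7.
From 7 via ε: add 2, 3.
From 3 via ε: add 11.
No new states can be added; the closed set is {2, 3, 4, 5, 7, 9, 11}.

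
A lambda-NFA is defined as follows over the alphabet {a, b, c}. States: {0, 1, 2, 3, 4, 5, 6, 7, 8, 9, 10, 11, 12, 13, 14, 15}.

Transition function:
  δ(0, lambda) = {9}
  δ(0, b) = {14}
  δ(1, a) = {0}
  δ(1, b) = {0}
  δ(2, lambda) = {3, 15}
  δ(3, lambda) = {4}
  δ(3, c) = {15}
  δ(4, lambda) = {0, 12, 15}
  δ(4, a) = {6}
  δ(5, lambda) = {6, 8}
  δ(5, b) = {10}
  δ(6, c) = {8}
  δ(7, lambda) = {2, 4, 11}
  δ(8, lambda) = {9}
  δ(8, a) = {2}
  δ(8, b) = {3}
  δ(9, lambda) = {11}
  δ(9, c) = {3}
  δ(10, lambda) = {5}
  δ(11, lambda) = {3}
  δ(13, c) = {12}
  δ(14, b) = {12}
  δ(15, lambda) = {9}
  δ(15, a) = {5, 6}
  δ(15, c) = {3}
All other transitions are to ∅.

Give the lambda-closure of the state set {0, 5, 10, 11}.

{0, 3, 4, 5, 6, 8, 9, 10, 11, 12, 15}

Start with {0, 5, 10, 11}.
From 0 via lambda: add 9.
From 5 via lambda: add 6, 8.
From 11 via lambda: add 3.
From 3 via lambda: add 4.
From 4 via lambda: add 12, 15.
No new states can be added; the closed set is {0, 3, 4, 5, 6, 8, 9, 10, 11, 12, 15}.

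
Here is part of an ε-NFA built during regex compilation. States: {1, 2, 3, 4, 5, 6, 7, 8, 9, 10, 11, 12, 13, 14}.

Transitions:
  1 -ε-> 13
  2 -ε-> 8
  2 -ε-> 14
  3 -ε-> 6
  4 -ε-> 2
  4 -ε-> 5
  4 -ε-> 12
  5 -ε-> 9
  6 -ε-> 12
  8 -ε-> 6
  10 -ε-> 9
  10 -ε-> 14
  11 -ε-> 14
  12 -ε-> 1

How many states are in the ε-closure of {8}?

5

Start with {8}.
From 8 via ε: add 6.
From 6 via ε: add 12.
From 12 via ε: add 1.
From 1 via ε: add 13.
ε-closure = {1, 6, 8, 12, 13}, which has 5 states.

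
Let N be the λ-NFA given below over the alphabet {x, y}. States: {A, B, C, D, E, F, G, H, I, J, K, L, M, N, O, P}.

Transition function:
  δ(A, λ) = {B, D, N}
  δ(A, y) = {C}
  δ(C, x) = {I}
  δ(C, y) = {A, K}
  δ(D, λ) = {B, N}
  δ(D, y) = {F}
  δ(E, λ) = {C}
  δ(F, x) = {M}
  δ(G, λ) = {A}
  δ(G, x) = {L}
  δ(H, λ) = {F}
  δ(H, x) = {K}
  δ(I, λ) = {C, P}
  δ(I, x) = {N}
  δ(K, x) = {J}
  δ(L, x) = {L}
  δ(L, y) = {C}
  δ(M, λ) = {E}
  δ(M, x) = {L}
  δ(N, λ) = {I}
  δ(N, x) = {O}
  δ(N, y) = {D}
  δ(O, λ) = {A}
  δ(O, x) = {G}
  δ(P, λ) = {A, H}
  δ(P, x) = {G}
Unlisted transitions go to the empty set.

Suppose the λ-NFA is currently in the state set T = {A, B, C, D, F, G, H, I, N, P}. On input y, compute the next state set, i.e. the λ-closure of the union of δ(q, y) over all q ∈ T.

A on y → {C}.
C on y → {A, K}.
D on y → {F}.
N on y → {D}.
No y-transition from B, F, G, H, I, P.
Union after reading y: {A, C, D, F, K}.
Now take the λ-closure:
From A via λ: add B, N.
From N via λ: add I.
From I via λ: add P.
From P via λ: add H.
No new states can be added; the closed set is {A, B, C, D, F, H, I, K, N, P}.

{A, B, C, D, F, H, I, K, N, P}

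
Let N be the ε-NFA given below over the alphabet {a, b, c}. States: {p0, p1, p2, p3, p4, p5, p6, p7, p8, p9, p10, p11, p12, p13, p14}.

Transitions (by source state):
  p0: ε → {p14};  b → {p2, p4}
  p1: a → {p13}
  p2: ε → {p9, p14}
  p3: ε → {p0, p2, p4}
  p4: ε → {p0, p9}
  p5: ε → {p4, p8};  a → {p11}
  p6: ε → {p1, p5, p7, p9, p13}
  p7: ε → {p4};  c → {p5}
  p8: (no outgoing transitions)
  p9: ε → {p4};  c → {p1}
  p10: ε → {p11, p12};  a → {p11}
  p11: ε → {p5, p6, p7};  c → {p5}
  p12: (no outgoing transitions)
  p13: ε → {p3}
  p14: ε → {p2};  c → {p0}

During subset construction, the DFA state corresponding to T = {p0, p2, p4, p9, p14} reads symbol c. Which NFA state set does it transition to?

p9 on c → {p1}.
p14 on c → {p0}.
No c-transition from p0, p2, p4.
Union after reading c: {p0, p1}.
Now take the ε-closure:
From p0 via ε: add p14.
From p14 via ε: add p2.
From p2 via ε: add p9.
From p9 via ε: add p4.
No new states can be added; the closed set is {p0, p1, p2, p4, p9, p14}.

{p0, p1, p2, p4, p9, p14}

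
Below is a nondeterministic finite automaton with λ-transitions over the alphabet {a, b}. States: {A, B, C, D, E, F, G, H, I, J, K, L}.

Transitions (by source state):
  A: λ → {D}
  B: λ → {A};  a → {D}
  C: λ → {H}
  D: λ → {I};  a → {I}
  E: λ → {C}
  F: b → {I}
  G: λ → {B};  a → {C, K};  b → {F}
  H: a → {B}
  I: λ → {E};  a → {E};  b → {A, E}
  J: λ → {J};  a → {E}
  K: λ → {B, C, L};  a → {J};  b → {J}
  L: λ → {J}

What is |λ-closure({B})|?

Start with {B}.
From B via λ: add A.
From A via λ: add D.
From D via λ: add I.
From I via λ: add E.
From E via λ: add C.
From C via λ: add H.
λ-closure = {A, B, C, D, E, H, I}, which has 7 states.

7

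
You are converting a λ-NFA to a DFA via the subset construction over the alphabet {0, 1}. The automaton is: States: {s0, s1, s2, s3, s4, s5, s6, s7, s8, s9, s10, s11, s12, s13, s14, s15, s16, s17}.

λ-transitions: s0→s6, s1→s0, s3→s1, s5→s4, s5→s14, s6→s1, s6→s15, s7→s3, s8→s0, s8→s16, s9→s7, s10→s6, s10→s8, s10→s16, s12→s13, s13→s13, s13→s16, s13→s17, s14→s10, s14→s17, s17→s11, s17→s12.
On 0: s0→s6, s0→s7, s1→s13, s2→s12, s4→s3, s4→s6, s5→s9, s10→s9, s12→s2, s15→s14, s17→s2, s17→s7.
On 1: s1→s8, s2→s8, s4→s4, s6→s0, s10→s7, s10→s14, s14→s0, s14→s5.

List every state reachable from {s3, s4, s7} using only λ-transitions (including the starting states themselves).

Start with {s3, s4, s7}.
From s3 via λ: add s1.
From s1 via λ: add s0.
From s0 via λ: add s6.
From s6 via λ: add s15.
No new states can be added; the closed set is {s0, s1, s3, s4, s6, s7, s15}.

{s0, s1, s3, s4, s6, s7, s15}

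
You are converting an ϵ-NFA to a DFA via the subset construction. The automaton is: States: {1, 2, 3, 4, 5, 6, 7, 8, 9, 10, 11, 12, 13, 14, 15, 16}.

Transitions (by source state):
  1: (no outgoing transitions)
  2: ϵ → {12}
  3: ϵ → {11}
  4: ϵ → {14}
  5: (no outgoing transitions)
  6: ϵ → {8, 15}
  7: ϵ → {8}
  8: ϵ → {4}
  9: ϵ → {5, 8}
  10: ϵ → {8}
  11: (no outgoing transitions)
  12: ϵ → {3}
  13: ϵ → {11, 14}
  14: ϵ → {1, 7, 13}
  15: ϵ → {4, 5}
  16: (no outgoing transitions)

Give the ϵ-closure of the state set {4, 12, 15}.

Start with {4, 12, 15}.
From 4 via ϵ: add 14.
From 12 via ϵ: add 3.
From 15 via ϵ: add 5.
From 3 via ϵ: add 11.
From 14 via ϵ: add 1, 7, 13.
From 7 via ϵ: add 8.
No new states can be added; the closed set is {1, 3, 4, 5, 7, 8, 11, 12, 13, 14, 15}.

{1, 3, 4, 5, 7, 8, 11, 12, 13, 14, 15}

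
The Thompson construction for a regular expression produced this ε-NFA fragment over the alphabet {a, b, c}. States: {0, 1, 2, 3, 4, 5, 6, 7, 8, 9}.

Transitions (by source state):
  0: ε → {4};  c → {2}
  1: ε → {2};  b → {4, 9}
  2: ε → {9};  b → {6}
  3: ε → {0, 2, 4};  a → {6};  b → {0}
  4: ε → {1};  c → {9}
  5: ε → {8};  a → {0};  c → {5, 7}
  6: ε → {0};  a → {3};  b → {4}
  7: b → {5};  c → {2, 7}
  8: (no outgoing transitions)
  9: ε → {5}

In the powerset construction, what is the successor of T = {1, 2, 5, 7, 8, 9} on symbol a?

5 on a → {0}.
No a-transition from 1, 2, 7, 8, 9.
Union after reading a: {0}.
Now take the ε-closure:
From 0 via ε: add 4.
From 4 via ε: add 1.
From 1 via ε: add 2.
From 2 via ε: add 9.
From 9 via ε: add 5.
From 5 via ε: add 8.
No new states can be added; the closed set is {0, 1, 2, 4, 5, 8, 9}.

{0, 1, 2, 4, 5, 8, 9}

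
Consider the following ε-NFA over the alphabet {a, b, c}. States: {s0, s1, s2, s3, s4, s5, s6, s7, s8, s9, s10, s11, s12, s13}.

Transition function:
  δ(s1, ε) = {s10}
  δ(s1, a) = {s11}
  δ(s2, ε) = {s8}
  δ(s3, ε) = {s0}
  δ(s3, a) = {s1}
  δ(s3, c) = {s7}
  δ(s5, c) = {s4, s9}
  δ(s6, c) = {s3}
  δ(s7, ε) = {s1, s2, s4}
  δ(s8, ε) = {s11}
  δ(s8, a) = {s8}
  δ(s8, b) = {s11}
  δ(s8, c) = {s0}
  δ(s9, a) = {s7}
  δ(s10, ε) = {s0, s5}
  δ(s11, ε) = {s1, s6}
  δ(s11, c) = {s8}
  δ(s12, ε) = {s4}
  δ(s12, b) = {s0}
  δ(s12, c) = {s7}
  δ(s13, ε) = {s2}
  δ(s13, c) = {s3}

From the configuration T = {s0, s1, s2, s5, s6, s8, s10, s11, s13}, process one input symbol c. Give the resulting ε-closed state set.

{s0, s1, s3, s4, s5, s6, s8, s9, s10, s11}

s5 on c → {s4, s9}.
s6 on c → {s3}.
s8 on c → {s0}.
s11 on c → {s8}.
s13 on c → {s3}.
No c-transition from s0, s1, s2, s10.
Union after reading c: {s0, s3, s4, s8, s9}.
Now take the ε-closure:
From s8 via ε: add s11.
From s11 via ε: add s1, s6.
From s1 via ε: add s10.
From s10 via ε: add s5.
No new states can be added; the closed set is {s0, s1, s3, s4, s5, s6, s8, s9, s10, s11}.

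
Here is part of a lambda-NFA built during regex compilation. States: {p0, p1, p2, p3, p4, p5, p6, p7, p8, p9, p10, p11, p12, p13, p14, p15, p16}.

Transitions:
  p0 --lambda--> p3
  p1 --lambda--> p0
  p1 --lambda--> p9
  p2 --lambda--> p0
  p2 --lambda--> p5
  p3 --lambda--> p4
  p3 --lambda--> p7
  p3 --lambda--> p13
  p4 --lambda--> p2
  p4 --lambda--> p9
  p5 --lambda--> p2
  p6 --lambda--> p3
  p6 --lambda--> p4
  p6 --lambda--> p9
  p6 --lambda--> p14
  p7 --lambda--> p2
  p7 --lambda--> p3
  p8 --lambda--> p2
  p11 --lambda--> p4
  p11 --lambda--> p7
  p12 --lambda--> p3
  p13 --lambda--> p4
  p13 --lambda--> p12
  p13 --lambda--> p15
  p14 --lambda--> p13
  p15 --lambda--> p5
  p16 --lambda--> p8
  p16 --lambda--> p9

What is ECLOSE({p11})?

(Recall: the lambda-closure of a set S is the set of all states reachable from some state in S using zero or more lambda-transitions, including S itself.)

Start with {p11}.
From p11 via lambda: add p4, p7.
From p4 via lambda: add p2, p9.
From p7 via lambda: add p3.
From p2 via lambda: add p0, p5.
From p3 via lambda: add p13.
From p13 via lambda: add p12, p15.
No new states can be added; the closed set is {p0, p2, p3, p4, p5, p7, p9, p11, p12, p13, p15}.

{p0, p2, p3, p4, p5, p7, p9, p11, p12, p13, p15}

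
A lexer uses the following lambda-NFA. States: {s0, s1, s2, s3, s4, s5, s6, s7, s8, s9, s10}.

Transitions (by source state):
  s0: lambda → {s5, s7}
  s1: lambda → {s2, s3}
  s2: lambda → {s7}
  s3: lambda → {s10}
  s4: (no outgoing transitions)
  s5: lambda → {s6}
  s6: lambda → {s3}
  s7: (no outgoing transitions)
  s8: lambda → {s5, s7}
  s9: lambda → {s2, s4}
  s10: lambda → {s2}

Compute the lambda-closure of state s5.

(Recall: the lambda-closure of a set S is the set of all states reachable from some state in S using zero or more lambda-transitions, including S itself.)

Start with {s5}.
From s5 via lambda: add s6.
From s6 via lambda: add s3.
From s3 via lambda: add s10.
From s10 via lambda: add s2.
From s2 via lambda: add s7.
No new states can be added; the closed set is {s2, s3, s5, s6, s7, s10}.

{s2, s3, s5, s6, s7, s10}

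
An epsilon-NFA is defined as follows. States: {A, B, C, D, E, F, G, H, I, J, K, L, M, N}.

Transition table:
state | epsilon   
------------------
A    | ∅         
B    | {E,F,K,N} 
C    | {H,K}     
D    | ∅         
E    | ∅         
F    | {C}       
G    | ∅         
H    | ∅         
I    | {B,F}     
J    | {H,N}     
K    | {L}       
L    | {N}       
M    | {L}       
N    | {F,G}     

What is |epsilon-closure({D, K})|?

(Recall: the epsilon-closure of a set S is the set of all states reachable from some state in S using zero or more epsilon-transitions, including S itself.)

Start with {D, K}.
From K via epsilon: add L.
From L via epsilon: add N.
From N via epsilon: add F, G.
From F via epsilon: add C.
From C via epsilon: add H.
epsilon-closure = {C, D, F, G, H, K, L, N}, which has 8 states.

8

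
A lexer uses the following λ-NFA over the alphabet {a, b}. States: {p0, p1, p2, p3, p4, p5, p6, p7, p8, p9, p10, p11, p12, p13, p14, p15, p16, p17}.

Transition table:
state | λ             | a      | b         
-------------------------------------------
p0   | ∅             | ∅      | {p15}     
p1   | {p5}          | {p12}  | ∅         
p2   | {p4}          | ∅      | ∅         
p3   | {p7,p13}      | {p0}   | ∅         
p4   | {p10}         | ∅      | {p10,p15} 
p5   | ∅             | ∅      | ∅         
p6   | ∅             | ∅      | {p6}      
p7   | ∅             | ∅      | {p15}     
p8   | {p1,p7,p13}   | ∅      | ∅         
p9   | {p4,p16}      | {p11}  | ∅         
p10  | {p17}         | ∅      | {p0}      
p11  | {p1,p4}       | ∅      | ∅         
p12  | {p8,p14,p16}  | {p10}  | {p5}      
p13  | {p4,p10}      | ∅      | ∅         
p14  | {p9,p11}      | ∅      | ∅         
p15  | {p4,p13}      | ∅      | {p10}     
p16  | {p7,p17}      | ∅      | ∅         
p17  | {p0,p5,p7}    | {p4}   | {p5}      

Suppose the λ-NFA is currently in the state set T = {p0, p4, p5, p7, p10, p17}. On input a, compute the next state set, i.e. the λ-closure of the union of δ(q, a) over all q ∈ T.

{p0, p4, p5, p7, p10, p17}

p17 on a → {p4}.
No a-transition from p0, p4, p5, p7, p10.
Union after reading a: {p4}.
Now take the λ-closure:
From p4 via λ: add p10.
From p10 via λ: add p17.
From p17 via λ: add p0, p5, p7.
No new states can be added; the closed set is {p0, p4, p5, p7, p10, p17}.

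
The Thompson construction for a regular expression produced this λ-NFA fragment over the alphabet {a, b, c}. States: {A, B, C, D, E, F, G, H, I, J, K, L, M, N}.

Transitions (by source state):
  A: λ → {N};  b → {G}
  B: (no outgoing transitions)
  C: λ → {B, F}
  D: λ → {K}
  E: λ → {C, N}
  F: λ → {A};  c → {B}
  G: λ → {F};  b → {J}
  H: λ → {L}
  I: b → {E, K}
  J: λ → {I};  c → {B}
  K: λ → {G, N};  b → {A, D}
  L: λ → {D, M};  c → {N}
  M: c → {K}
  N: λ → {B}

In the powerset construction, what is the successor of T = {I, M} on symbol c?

M on c → {K}.
No c-transition from I.
Union after reading c: {K}.
Now take the λ-closure:
From K via λ: add G, N.
From G via λ: add F.
From N via λ: add B.
From F via λ: add A.
No new states can be added; the closed set is {A, B, F, G, K, N}.

{A, B, F, G, K, N}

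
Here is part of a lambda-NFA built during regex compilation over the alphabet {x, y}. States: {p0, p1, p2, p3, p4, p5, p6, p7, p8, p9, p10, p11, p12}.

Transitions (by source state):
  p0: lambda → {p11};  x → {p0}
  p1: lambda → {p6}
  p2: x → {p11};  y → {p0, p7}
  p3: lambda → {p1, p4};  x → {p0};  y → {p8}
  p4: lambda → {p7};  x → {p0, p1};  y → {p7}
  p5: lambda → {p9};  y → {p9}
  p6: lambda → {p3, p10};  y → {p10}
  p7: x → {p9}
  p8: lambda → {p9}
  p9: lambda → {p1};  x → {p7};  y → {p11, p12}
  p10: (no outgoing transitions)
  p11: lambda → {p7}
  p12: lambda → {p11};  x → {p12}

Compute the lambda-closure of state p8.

{p1, p3, p4, p6, p7, p8, p9, p10}

Start with {p8}.
From p8 via lambda: add p9.
From p9 via lambda: add p1.
From p1 via lambda: add p6.
From p6 via lambda: add p3, p10.
From p3 via lambda: add p4.
From p4 via lambda: add p7.
No new states can be added; the closed set is {p1, p3, p4, p6, p7, p8, p9, p10}.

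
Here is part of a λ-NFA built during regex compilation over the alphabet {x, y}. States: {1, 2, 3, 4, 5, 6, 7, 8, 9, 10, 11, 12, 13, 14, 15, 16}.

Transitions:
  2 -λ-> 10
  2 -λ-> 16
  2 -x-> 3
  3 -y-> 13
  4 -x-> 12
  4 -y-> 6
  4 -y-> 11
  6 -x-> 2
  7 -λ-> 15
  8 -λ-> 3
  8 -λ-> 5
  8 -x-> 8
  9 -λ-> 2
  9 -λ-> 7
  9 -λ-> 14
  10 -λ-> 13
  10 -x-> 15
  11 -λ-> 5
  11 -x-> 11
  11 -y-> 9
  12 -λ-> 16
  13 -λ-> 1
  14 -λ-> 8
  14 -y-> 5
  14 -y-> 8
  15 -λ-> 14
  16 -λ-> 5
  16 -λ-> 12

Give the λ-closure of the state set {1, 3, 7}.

{1, 3, 5, 7, 8, 14, 15}

Start with {1, 3, 7}.
From 7 via λ: add 15.
From 15 via λ: add 14.
From 14 via λ: add 8.
From 8 via λ: add 5.
No new states can be added; the closed set is {1, 3, 5, 7, 8, 14, 15}.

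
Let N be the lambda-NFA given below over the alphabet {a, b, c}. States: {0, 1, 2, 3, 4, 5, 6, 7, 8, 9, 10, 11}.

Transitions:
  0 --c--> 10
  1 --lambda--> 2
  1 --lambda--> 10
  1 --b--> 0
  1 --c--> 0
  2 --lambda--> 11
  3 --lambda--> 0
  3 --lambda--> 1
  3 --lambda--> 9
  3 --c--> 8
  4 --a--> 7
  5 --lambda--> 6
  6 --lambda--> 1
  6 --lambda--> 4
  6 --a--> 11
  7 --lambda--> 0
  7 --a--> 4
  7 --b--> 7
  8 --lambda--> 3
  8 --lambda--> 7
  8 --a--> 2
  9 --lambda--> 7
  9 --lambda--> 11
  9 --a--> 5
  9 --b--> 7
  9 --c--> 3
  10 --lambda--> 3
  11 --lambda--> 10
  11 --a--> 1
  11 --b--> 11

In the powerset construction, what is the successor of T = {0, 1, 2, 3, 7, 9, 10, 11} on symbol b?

1 on b → {0}.
7 on b → {7}.
9 on b → {7}.
11 on b → {11}.
No b-transition from 0, 2, 3, 10.
Union after reading b: {0, 7, 11}.
Now take the lambda-closure:
From 11 via lambda: add 10.
From 10 via lambda: add 3.
From 3 via lambda: add 1, 9.
From 1 via lambda: add 2.
No new states can be added; the closed set is {0, 1, 2, 3, 7, 9, 10, 11}.

{0, 1, 2, 3, 7, 9, 10, 11}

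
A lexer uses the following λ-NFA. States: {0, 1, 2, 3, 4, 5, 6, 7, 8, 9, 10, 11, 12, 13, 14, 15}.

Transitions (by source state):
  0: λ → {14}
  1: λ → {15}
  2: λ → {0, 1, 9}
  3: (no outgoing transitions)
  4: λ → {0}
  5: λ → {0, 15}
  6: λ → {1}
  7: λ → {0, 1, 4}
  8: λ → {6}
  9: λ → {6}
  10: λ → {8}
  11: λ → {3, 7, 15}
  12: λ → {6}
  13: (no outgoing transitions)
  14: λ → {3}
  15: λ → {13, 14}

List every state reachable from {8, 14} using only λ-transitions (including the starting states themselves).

{1, 3, 6, 8, 13, 14, 15}

Start with {8, 14}.
From 8 via λ: add 6.
From 14 via λ: add 3.
From 6 via λ: add 1.
From 1 via λ: add 15.
From 15 via λ: add 13.
No new states can be added; the closed set is {1, 3, 6, 8, 13, 14, 15}.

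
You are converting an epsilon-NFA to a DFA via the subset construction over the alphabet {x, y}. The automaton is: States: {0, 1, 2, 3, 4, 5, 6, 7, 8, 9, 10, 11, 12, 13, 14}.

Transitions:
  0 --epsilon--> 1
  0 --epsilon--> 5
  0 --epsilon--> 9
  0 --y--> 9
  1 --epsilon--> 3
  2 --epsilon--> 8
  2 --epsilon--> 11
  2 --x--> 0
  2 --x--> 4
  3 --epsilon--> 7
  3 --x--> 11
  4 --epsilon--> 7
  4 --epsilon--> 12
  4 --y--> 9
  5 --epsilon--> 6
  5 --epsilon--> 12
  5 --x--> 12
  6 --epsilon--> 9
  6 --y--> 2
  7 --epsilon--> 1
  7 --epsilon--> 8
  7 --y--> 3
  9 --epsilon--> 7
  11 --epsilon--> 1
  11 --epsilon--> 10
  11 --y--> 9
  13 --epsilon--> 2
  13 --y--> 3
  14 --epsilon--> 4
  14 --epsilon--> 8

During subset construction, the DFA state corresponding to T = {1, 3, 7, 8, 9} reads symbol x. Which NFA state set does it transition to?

{1, 3, 7, 8, 10, 11}

3 on x → {11}.
No x-transition from 1, 7, 8, 9.
Union after reading x: {11}.
Now take the epsilon-closure:
From 11 via epsilon: add 1, 10.
From 1 via epsilon: add 3.
From 3 via epsilon: add 7.
From 7 via epsilon: add 8.
No new states can be added; the closed set is {1, 3, 7, 8, 10, 11}.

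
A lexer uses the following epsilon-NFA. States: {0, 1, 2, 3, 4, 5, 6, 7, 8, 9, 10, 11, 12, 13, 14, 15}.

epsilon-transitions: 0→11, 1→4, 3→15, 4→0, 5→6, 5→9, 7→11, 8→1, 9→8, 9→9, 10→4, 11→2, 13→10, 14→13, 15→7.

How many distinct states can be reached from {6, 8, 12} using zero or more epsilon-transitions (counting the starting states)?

Start with {6, 8, 12}.
From 8 via epsilon: add 1.
From 1 via epsilon: add 4.
From 4 via epsilon: add 0.
From 0 via epsilon: add 11.
From 11 via epsilon: add 2.
epsilon-closure = {0, 1, 2, 4, 6, 8, 11, 12}, which has 8 states.

8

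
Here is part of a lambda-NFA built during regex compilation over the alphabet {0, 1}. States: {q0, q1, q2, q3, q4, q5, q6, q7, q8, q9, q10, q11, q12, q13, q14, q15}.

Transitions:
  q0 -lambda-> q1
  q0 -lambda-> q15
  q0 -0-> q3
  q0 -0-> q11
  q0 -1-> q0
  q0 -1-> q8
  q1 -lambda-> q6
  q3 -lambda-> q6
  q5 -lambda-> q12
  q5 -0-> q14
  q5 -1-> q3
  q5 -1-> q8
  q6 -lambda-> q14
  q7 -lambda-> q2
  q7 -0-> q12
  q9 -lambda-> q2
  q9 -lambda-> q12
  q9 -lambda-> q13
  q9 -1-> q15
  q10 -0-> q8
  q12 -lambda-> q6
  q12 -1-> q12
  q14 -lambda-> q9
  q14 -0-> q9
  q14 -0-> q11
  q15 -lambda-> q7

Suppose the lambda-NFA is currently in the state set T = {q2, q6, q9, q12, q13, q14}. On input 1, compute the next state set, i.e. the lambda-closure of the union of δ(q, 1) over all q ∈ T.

{q2, q6, q7, q9, q12, q13, q14, q15}

q9 on 1 → {q15}.
q12 on 1 → {q12}.
No 1-transition from q2, q6, q13, q14.
Union after reading 1: {q12, q15}.
Now take the lambda-closure:
From q12 via lambda: add q6.
From q15 via lambda: add q7.
From q6 via lambda: add q14.
From q7 via lambda: add q2.
From q14 via lambda: add q9.
From q9 via lambda: add q13.
No new states can be added; the closed set is {q2, q6, q7, q9, q12, q13, q14, q15}.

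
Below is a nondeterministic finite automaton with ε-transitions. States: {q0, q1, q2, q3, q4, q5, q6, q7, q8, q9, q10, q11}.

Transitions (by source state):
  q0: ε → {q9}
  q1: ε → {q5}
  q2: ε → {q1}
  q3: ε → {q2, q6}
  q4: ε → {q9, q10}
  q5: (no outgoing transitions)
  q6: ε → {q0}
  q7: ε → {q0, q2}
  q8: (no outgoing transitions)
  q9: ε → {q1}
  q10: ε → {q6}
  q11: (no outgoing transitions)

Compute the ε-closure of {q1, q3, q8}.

Start with {q1, q3, q8}.
From q1 via ε: add q5.
From q3 via ε: add q2, q6.
From q6 via ε: add q0.
From q0 via ε: add q9.
No new states can be added; the closed set is {q0, q1, q2, q3, q5, q6, q8, q9}.

{q0, q1, q2, q3, q5, q6, q8, q9}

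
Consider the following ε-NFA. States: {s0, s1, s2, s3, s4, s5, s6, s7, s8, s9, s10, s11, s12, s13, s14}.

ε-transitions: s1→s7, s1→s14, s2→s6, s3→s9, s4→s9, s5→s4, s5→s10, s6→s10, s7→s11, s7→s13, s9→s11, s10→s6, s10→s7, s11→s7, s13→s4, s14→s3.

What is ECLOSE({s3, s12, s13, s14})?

{s3, s4, s7, s9, s11, s12, s13, s14}

Start with {s3, s12, s13, s14}.
From s3 via ε: add s9.
From s13 via ε: add s4.
From s9 via ε: add s11.
From s11 via ε: add s7.
No new states can be added; the closed set is {s3, s4, s7, s9, s11, s12, s13, s14}.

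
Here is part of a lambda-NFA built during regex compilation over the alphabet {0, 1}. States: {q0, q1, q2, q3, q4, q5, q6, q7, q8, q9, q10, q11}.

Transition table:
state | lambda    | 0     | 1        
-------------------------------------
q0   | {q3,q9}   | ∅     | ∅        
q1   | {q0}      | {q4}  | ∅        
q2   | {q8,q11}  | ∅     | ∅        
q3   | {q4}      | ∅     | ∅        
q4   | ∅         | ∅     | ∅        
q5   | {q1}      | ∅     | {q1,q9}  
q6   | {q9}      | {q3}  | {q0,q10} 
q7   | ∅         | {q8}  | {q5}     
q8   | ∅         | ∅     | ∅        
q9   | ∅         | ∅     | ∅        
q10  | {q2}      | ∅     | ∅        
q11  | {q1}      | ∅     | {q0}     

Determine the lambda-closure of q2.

Start with {q2}.
From q2 via lambda: add q8, q11.
From q11 via lambda: add q1.
From q1 via lambda: add q0.
From q0 via lambda: add q3, q9.
From q3 via lambda: add q4.
No new states can be added; the closed set is {q0, q1, q2, q3, q4, q8, q9, q11}.

{q0, q1, q2, q3, q4, q8, q9, q11}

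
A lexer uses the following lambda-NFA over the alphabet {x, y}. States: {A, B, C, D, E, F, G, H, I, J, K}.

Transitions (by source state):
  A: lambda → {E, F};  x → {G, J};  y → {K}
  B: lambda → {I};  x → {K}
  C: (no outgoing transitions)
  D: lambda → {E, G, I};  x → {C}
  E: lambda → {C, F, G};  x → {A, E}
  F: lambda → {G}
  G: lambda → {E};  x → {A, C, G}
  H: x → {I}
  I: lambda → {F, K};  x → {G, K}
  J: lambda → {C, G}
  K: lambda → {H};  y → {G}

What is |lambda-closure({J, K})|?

7

Start with {J, K}.
From J via lambda: add C, G.
From K via lambda: add H.
From G via lambda: add E.
From E via lambda: add F.
lambda-closure = {C, E, F, G, H, J, K}, which has 7 states.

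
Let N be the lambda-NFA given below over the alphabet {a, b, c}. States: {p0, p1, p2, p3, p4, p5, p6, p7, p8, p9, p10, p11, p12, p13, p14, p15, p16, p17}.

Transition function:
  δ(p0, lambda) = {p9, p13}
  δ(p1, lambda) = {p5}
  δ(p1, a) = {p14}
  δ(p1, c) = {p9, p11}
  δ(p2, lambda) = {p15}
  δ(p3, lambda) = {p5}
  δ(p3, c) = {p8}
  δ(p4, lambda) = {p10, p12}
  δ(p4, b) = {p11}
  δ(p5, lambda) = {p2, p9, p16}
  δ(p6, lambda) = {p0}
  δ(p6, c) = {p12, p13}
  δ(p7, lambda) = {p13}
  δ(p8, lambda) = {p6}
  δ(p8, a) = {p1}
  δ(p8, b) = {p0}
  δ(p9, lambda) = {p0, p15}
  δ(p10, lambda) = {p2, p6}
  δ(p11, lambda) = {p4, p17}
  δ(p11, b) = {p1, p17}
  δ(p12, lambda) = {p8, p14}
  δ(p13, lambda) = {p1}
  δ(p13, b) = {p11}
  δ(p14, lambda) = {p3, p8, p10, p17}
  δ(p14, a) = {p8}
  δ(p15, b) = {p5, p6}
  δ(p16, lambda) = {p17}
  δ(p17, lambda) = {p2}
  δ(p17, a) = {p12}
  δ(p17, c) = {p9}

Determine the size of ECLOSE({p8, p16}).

11

Start with {p8, p16}.
From p8 via lambda: add p6.
From p16 via lambda: add p17.
From p6 via lambda: add p0.
From p17 via lambda: add p2.
From p0 via lambda: add p9, p13.
From p2 via lambda: add p15.
From p13 via lambda: add p1.
From p1 via lambda: add p5.
lambda-closure = {p0, p1, p2, p5, p6, p8, p9, p13, p15, p16, p17}, which has 11 states.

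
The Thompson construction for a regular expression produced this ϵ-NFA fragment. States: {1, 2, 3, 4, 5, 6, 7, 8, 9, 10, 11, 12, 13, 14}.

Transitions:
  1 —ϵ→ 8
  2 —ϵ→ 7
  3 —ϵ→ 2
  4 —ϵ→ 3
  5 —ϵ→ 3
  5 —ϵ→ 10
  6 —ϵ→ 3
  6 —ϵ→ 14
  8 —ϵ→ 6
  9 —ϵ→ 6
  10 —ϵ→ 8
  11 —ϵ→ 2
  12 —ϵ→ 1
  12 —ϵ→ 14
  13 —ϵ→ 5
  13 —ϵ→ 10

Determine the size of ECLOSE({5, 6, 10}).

8

Start with {5, 6, 10}.
From 5 via ϵ: add 3.
From 6 via ϵ: add 14.
From 10 via ϵ: add 8.
From 3 via ϵ: add 2.
From 2 via ϵ: add 7.
ϵ-closure = {2, 3, 5, 6, 7, 8, 10, 14}, which has 8 states.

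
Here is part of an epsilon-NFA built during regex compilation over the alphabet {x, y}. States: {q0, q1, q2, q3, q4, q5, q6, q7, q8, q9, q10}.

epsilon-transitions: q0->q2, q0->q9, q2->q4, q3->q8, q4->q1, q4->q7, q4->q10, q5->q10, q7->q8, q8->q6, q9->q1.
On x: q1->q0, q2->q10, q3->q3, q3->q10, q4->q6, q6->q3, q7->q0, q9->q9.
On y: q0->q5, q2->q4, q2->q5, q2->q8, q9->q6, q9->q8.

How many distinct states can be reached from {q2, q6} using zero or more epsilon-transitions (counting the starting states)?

Start with {q2, q6}.
From q2 via epsilon: add q4.
From q4 via epsilon: add q1, q7, q10.
From q7 via epsilon: add q8.
epsilon-closure = {q1, q2, q4, q6, q7, q8, q10}, which has 7 states.

7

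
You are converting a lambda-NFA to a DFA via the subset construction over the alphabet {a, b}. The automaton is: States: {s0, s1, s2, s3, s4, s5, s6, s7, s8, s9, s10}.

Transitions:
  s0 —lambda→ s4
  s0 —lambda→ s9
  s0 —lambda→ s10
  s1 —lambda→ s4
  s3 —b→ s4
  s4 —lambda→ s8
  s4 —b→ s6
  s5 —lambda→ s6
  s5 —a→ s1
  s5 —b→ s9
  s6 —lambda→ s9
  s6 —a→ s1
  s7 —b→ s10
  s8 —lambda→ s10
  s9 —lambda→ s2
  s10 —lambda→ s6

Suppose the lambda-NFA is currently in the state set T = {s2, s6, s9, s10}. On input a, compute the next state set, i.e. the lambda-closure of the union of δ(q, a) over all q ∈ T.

s6 on a → {s1}.
No a-transition from s2, s9, s10.
Union after reading a: {s1}.
Now take the lambda-closure:
From s1 via lambda: add s4.
From s4 via lambda: add s8.
From s8 via lambda: add s10.
From s10 via lambda: add s6.
From s6 via lambda: add s9.
From s9 via lambda: add s2.
No new states can be added; the closed set is {s1, s2, s4, s6, s8, s9, s10}.

{s1, s2, s4, s6, s8, s9, s10}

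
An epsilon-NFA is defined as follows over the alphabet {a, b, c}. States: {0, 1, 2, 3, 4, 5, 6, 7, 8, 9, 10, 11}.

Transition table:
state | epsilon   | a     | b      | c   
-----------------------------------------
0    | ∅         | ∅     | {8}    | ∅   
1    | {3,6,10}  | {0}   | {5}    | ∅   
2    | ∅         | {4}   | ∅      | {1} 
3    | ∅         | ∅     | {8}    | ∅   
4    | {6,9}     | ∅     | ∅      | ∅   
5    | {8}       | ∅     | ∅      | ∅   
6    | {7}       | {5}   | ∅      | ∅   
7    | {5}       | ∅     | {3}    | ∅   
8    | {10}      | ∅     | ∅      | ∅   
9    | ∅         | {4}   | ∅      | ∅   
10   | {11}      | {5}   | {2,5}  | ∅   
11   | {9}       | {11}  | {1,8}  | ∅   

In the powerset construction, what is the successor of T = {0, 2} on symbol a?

{4, 5, 6, 7, 8, 9, 10, 11}

2 on a → {4}.
No a-transition from 0.
Union after reading a: {4}.
Now take the epsilon-closure:
From 4 via epsilon: add 6, 9.
From 6 via epsilon: add 7.
From 7 via epsilon: add 5.
From 5 via epsilon: add 8.
From 8 via epsilon: add 10.
From 10 via epsilon: add 11.
No new states can be added; the closed set is {4, 5, 6, 7, 8, 9, 10, 11}.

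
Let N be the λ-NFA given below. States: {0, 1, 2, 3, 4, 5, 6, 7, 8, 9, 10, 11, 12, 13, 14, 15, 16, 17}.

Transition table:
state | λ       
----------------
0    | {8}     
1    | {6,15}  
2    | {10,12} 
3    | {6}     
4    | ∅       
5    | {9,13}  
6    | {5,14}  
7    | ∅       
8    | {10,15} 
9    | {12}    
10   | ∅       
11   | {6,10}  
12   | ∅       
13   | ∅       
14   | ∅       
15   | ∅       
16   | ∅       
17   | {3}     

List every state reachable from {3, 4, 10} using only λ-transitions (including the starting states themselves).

Start with {3, 4, 10}.
From 3 via λ: add 6.
From 6 via λ: add 5, 14.
From 5 via λ: add 9, 13.
From 9 via λ: add 12.
No new states can be added; the closed set is {3, 4, 5, 6, 9, 10, 12, 13, 14}.

{3, 4, 5, 6, 9, 10, 12, 13, 14}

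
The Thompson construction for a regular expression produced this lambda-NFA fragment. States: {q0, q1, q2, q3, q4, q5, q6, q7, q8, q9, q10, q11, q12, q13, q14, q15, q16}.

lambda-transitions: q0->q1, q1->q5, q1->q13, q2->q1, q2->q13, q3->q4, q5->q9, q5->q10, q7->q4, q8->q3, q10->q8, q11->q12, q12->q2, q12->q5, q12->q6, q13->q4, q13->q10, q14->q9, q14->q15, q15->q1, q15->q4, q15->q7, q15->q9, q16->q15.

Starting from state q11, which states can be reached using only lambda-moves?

{q1, q2, q3, q4, q5, q6, q8, q9, q10, q11, q12, q13}

Start with {q11}.
From q11 via lambda: add q12.
From q12 via lambda: add q2, q5, q6.
From q2 via lambda: add q1, q13.
From q5 via lambda: add q9, q10.
From q10 via lambda: add q8.
From q13 via lambda: add q4.
From q8 via lambda: add q3.
No new states can be added; the closed set is {q1, q2, q3, q4, q5, q6, q8, q9, q10, q11, q12, q13}.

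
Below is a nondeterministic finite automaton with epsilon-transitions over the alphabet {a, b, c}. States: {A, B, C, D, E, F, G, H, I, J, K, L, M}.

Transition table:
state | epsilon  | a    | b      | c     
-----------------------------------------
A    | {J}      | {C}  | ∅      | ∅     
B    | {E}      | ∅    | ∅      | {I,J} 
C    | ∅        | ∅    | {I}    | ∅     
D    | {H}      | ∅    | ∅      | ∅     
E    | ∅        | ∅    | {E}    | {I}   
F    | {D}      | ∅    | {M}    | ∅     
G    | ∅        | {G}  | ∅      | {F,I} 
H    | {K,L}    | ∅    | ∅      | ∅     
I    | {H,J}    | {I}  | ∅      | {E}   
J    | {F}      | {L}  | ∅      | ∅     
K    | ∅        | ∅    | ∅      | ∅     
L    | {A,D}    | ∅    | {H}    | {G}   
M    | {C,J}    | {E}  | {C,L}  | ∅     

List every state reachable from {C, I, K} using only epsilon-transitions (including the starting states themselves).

{A, C, D, F, H, I, J, K, L}

Start with {C, I, K}.
From I via epsilon: add H, J.
From H via epsilon: add L.
From J via epsilon: add F.
From F via epsilon: add D.
From L via epsilon: add A.
No new states can be added; the closed set is {A, C, D, F, H, I, J, K, L}.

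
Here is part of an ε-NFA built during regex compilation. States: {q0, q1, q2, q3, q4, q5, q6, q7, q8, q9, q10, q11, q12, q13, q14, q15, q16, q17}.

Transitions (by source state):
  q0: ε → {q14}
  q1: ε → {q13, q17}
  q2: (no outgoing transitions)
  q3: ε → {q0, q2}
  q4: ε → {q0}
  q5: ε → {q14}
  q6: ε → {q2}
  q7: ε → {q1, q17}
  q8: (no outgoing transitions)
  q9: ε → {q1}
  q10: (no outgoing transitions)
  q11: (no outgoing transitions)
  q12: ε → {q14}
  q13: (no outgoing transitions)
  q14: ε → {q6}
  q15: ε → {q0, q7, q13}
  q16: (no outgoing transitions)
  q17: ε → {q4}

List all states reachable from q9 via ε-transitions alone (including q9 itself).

Start with {q9}.
From q9 via ε: add q1.
From q1 via ε: add q13, q17.
From q17 via ε: add q4.
From q4 via ε: add q0.
From q0 via ε: add q14.
From q14 via ε: add q6.
From q6 via ε: add q2.
No new states can be added; the closed set is {q0, q1, q2, q4, q6, q9, q13, q14, q17}.

{q0, q1, q2, q4, q6, q9, q13, q14, q17}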